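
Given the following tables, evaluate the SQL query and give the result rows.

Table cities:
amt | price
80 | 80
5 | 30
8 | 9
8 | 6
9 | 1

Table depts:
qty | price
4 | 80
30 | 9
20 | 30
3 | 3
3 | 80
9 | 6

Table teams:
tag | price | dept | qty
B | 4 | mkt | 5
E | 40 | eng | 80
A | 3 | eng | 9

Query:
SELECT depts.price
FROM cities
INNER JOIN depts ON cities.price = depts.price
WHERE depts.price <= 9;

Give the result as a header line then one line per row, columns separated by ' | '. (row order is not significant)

After JOIN depts (5 rows):
cities.amt | cities.price | depts.qty | depts.price
80 | 80 | 4 | 80
80 | 80 | 3 | 80
5 | 30 | 20 | 30
8 | 9 | 30 | 9
8 | 6 | 9 | 6
After WHERE (2 rows):
cities.amt | cities.price | depts.qty | depts.price
8 | 9 | 30 | 9
8 | 6 | 9 | 6
After SELECT (2 rows):
depts.price
9
6

== RESULT ==
depts.price
9
6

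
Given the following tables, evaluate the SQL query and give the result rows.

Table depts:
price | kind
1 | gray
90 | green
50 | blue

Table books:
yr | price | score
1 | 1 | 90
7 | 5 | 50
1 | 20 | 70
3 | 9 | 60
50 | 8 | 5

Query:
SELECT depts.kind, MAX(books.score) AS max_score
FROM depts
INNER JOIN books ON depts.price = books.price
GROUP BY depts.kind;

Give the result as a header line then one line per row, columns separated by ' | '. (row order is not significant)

== RESULT ==
depts.kind | max_score
gray | 90

Derivation:
After JOIN books (1 rows):
depts.price | depts.kind | books.yr | books.price | books.score
1 | gray | 1 | 1 | 90
After GROUP BY (1 rows):
depts.kind | max_score
gray | 90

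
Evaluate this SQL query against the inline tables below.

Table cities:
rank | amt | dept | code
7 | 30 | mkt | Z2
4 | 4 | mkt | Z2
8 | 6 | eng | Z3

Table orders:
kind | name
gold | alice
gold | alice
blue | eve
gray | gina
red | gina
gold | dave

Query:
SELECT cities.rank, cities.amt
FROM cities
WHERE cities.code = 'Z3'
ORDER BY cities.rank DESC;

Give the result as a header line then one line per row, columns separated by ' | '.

After WHERE (1 rows):
cities.rank | cities.amt | cities.dept | cities.code
8 | 6 | eng | Z3
After SELECT (1 rows):
cities.rank | cities.amt
8 | 6
After ORDER BY (1 rows):
cities.rank | cities.amt
8 | 6

== RESULT ==
cities.rank | cities.amt
8 | 6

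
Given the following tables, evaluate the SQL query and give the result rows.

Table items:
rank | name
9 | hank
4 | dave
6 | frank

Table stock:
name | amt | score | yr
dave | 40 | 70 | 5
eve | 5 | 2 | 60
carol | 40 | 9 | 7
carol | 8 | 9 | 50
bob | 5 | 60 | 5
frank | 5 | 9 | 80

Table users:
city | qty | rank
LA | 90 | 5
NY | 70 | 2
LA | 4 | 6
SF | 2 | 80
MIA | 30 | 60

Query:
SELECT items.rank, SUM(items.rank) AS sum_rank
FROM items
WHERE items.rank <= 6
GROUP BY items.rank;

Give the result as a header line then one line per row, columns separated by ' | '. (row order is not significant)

== RESULT ==
items.rank | sum_rank
4 | 4
6 | 6

Derivation:
After WHERE (2 rows):
items.rank | items.name
4 | dave
6 | frank
After GROUP BY (2 rows):
items.rank | sum_rank
4 | 4
6 | 6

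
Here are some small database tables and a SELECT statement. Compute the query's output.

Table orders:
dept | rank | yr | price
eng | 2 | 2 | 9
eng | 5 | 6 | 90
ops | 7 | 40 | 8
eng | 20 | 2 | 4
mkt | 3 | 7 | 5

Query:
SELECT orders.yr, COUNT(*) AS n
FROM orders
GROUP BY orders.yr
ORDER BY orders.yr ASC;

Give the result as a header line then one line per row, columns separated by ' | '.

== RESULT ==
orders.yr | n
2 | 2
6 | 1
7 | 1
40 | 1

Derivation:
After GROUP BY (4 rows):
orders.yr | n
2 | 2
6 | 1
40 | 1
7 | 1
After ORDER BY (4 rows):
orders.yr | n
2 | 2
6 | 1
7 | 1
40 | 1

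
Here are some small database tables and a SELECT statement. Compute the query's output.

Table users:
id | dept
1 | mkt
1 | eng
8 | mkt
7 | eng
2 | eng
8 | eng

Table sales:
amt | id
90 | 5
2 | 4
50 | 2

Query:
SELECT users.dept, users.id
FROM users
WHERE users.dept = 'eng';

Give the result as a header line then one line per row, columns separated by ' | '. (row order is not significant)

== RESULT ==
users.dept | users.id
eng | 1
eng | 7
eng | 2
eng | 8

Derivation:
After WHERE (4 rows):
users.id | users.dept
1 | eng
7 | eng
2 | eng
8 | eng
After SELECT (4 rows):
users.dept | users.id
eng | 1
eng | 7
eng | 2
eng | 8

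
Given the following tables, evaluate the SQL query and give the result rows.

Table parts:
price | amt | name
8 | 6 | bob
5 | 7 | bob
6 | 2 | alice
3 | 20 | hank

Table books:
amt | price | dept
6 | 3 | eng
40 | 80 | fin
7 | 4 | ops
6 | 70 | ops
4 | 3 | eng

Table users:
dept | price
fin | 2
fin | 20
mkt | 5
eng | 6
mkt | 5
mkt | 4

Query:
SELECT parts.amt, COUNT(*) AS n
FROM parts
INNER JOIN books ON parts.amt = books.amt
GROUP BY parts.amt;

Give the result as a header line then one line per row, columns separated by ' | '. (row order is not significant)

After JOIN books (3 rows):
parts.price | parts.amt | parts.name | books.amt | books.price | books.dept
8 | 6 | bob | 6 | 3 | eng
8 | 6 | bob | 6 | 70 | ops
5 | 7 | bob | 7 | 4 | ops
After GROUP BY (2 rows):
parts.amt | n
6 | 2
7 | 1

== RESULT ==
parts.amt | n
6 | 2
7 | 1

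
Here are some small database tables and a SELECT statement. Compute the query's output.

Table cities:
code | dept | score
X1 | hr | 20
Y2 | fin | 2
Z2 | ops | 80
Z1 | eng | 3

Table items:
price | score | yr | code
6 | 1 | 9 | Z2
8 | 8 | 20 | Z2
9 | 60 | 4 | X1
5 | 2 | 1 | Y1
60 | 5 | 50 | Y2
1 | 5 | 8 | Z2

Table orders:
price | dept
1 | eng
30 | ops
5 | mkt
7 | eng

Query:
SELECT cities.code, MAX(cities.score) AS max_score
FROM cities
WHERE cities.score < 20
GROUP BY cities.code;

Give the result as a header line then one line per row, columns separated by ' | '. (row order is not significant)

After WHERE (2 rows):
cities.code | cities.dept | cities.score
Y2 | fin | 2
Z1 | eng | 3
After GROUP BY (2 rows):
cities.code | max_score
Y2 | 2
Z1 | 3

== RESULT ==
cities.code | max_score
Y2 | 2
Z1 | 3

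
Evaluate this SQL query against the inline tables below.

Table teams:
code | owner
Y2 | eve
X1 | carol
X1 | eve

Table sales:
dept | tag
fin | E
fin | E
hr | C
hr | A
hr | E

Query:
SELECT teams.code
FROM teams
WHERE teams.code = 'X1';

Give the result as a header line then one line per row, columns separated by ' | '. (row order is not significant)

== RESULT ==
teams.code
X1
X1

Derivation:
After WHERE (2 rows):
teams.code | teams.owner
X1 | carol
X1 | eve
After SELECT (2 rows):
teams.code
X1
X1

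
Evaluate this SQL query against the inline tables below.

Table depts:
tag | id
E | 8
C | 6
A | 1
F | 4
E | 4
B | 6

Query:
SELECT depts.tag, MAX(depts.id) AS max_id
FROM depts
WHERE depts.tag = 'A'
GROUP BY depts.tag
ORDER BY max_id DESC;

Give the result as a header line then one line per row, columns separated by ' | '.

After WHERE (1 rows):
depts.tag | depts.id
A | 1
After GROUP BY (1 rows):
depts.tag | max_id
A | 1
After ORDER BY (1 rows):
depts.tag | max_id
A | 1

== RESULT ==
depts.tag | max_id
A | 1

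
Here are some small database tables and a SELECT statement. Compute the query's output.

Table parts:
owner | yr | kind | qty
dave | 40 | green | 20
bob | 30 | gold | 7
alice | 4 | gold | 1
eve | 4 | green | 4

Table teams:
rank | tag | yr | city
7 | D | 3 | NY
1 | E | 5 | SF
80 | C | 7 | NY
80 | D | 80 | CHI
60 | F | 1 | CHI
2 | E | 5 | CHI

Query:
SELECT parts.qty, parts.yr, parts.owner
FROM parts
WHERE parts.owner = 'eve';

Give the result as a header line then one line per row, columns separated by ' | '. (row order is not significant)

After WHERE (1 rows):
parts.owner | parts.yr | parts.kind | parts.qty
eve | 4 | green | 4
After SELECT (1 rows):
parts.qty | parts.yr | parts.owner
4 | 4 | eve

== RESULT ==
parts.qty | parts.yr | parts.owner
4 | 4 | eve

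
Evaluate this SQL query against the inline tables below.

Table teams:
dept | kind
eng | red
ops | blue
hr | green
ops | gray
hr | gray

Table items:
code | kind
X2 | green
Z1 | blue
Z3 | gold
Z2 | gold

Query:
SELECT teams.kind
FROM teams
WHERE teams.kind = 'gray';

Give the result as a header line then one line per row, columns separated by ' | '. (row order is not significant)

After WHERE (2 rows):
teams.dept | teams.kind
ops | gray
hr | gray
After SELECT (2 rows):
teams.kind
gray
gray

== RESULT ==
teams.kind
gray
gray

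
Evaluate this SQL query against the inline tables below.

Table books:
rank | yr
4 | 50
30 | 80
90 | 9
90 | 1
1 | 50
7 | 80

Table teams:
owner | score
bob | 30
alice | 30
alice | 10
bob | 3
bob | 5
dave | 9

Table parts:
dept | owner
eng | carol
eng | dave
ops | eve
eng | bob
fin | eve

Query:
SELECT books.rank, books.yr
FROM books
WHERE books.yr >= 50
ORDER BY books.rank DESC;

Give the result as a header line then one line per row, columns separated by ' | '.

After WHERE (4 rows):
books.rank | books.yr
4 | 50
30 | 80
1 | 50
7 | 80
After SELECT (4 rows):
books.rank | books.yr
4 | 50
30 | 80
1 | 50
7 | 80
After ORDER BY (4 rows):
books.rank | books.yr
30 | 80
7 | 80
4 | 50
1 | 50

== RESULT ==
books.rank | books.yr
30 | 80
7 | 80
4 | 50
1 | 50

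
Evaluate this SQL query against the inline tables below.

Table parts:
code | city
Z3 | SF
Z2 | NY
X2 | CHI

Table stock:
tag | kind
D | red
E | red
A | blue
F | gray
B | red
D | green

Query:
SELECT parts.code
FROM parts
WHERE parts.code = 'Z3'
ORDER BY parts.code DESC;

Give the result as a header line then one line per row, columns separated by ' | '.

After WHERE (1 rows):
parts.code | parts.city
Z3 | SF
After SELECT (1 rows):
parts.code
Z3
After ORDER BY (1 rows):
parts.code
Z3

== RESULT ==
parts.code
Z3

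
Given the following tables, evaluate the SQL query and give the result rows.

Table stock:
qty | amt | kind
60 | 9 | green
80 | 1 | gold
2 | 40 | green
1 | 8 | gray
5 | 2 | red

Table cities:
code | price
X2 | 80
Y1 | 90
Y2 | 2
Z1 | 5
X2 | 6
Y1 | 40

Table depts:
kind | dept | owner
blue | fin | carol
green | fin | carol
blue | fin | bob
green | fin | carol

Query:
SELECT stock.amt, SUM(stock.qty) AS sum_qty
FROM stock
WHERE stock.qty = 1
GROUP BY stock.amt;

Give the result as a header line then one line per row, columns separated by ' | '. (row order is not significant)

After WHERE (1 rows):
stock.qty | stock.amt | stock.kind
1 | 8 | gray
After GROUP BY (1 rows):
stock.amt | sum_qty
8 | 1

== RESULT ==
stock.amt | sum_qty
8 | 1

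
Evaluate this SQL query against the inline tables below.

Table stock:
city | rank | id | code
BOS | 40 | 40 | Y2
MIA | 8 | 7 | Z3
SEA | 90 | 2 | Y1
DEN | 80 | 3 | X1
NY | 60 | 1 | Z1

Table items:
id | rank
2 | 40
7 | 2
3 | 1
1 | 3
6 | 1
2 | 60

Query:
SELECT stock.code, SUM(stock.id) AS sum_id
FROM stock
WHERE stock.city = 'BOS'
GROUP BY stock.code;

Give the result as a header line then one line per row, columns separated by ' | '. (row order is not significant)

== RESULT ==
stock.code | sum_id
Y2 | 40

Derivation:
After WHERE (1 rows):
stock.city | stock.rank | stock.id | stock.code
BOS | 40 | 40 | Y2
After GROUP BY (1 rows):
stock.code | sum_id
Y2 | 40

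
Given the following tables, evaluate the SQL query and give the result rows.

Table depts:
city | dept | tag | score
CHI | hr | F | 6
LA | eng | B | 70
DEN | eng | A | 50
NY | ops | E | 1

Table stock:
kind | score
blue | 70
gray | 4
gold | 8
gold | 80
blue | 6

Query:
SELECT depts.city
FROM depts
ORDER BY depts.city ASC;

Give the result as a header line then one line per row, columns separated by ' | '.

== RESULT ==
depts.city
CHI
DEN
LA
NY

Derivation:
After SELECT (4 rows):
depts.city
CHI
LA
DEN
NY
After ORDER BY (4 rows):
depts.city
CHI
DEN
LA
NY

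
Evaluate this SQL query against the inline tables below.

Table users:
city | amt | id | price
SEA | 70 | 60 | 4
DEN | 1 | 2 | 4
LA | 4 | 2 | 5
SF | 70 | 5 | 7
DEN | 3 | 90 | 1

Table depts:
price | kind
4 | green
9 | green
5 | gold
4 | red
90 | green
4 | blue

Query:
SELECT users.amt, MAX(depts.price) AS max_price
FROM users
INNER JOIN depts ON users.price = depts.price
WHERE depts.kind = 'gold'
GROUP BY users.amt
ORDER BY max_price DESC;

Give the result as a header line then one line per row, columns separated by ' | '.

== RESULT ==
users.amt | max_price
4 | 5

Derivation:
After JOIN depts (7 rows):
users.city | users.amt | users.id | users.price | depts.price | depts.kind
SEA | 70 | 60 | 4 | 4 | green
SEA | 70 | 60 | 4 | 4 | red
SEA | 70 | 60 | 4 | 4 | blue
DEN | 1 | 2 | 4 | 4 | green
DEN | 1 | 2 | 4 | 4 | red
DEN | 1 | 2 | 4 | 4 | blue
LA | 4 | 2 | 5 | 5 | gold
After WHERE (1 rows):
users.city | users.amt | users.id | users.price | depts.price | depts.kind
LA | 4 | 2 | 5 | 5 | gold
After GROUP BY (1 rows):
users.amt | max_price
4 | 5
After ORDER BY (1 rows):
users.amt | max_price
4 | 5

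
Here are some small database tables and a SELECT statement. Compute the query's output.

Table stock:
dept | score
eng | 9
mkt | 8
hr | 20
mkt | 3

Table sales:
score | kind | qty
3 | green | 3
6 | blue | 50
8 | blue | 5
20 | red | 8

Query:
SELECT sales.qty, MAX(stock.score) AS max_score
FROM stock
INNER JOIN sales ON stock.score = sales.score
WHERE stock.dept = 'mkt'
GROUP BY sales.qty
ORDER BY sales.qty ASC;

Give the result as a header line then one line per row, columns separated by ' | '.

== RESULT ==
sales.qty | max_score
3 | 3
5 | 8

Derivation:
After JOIN sales (3 rows):
stock.dept | stock.score | sales.score | sales.kind | sales.qty
mkt | 8 | 8 | blue | 5
hr | 20 | 20 | red | 8
mkt | 3 | 3 | green | 3
After WHERE (2 rows):
stock.dept | stock.score | sales.score | sales.kind | sales.qty
mkt | 8 | 8 | blue | 5
mkt | 3 | 3 | green | 3
After GROUP BY (2 rows):
sales.qty | max_score
5 | 8
3 | 3
After ORDER BY (2 rows):
sales.qty | max_score
3 | 3
5 | 8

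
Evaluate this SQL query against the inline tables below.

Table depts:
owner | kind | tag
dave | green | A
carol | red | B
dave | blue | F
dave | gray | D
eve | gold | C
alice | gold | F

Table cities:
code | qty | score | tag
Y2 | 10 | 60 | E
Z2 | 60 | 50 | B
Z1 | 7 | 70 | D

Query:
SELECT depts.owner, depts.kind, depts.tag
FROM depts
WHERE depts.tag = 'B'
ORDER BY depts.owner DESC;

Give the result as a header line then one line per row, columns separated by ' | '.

== RESULT ==
depts.owner | depts.kind | depts.tag
carol | red | B

Derivation:
After WHERE (1 rows):
depts.owner | depts.kind | depts.tag
carol | red | B
After SELECT (1 rows):
depts.owner | depts.kind | depts.tag
carol | red | B
After ORDER BY (1 rows):
depts.owner | depts.kind | depts.tag
carol | red | B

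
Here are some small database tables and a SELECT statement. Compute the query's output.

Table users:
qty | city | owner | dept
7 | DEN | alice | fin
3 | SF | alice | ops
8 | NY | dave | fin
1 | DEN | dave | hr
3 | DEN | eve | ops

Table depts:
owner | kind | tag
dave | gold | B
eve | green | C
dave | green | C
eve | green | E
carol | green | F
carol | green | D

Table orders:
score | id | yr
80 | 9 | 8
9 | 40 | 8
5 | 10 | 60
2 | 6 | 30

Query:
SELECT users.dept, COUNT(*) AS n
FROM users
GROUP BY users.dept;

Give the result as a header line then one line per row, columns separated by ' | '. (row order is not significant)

== RESULT ==
users.dept | n
fin | 2
ops | 2
hr | 1

Derivation:
After GROUP BY (3 rows):
users.dept | n
fin | 2
ops | 2
hr | 1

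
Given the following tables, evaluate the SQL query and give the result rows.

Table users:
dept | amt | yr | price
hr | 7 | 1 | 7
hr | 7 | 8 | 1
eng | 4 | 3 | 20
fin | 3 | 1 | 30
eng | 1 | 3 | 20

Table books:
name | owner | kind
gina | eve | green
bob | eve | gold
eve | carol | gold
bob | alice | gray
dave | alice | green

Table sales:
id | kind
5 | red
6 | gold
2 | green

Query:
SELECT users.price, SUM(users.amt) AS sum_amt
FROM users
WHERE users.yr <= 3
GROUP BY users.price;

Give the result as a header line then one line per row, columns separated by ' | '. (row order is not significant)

== RESULT ==
users.price | sum_amt
7 | 7
20 | 5
30 | 3

Derivation:
After WHERE (4 rows):
users.dept | users.amt | users.yr | users.price
hr | 7 | 1 | 7
eng | 4 | 3 | 20
fin | 3 | 1 | 30
eng | 1 | 3 | 20
After GROUP BY (3 rows):
users.price | sum_amt
7 | 7
20 | 5
30 | 3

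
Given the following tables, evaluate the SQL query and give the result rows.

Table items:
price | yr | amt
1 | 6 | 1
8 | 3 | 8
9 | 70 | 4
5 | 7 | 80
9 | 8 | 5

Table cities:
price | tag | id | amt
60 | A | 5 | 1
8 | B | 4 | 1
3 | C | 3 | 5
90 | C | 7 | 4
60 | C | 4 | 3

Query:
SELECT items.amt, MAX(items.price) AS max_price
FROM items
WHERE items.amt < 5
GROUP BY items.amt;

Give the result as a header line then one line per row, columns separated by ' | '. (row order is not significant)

After WHERE (2 rows):
items.price | items.yr | items.amt
1 | 6 | 1
9 | 70 | 4
After GROUP BY (2 rows):
items.amt | max_price
1 | 1
4 | 9

== RESULT ==
items.amt | max_price
1 | 1
4 | 9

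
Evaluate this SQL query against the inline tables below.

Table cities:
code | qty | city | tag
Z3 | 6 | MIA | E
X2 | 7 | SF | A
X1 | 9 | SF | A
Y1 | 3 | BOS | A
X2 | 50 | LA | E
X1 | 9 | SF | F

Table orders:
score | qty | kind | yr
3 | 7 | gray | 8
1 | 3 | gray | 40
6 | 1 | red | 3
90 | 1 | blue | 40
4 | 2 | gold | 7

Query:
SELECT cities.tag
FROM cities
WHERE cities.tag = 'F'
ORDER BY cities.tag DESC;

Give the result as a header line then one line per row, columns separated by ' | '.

== RESULT ==
cities.tag
F

Derivation:
After WHERE (1 rows):
cities.code | cities.qty | cities.city | cities.tag
X1 | 9 | SF | F
After SELECT (1 rows):
cities.tag
F
After ORDER BY (1 rows):
cities.tag
F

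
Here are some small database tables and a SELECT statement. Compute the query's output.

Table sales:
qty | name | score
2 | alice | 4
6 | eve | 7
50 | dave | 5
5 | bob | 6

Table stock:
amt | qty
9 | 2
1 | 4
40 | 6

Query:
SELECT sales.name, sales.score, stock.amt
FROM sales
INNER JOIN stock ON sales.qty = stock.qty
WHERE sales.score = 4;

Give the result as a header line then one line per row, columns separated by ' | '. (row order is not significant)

After JOIN stock (2 rows):
sales.qty | sales.name | sales.score | stock.amt | stock.qty
2 | alice | 4 | 9 | 2
6 | eve | 7 | 40 | 6
After WHERE (1 rows):
sales.qty | sales.name | sales.score | stock.amt | stock.qty
2 | alice | 4 | 9 | 2
After SELECT (1 rows):
sales.name | sales.score | stock.amt
alice | 4 | 9

== RESULT ==
sales.name | sales.score | stock.amt
alice | 4 | 9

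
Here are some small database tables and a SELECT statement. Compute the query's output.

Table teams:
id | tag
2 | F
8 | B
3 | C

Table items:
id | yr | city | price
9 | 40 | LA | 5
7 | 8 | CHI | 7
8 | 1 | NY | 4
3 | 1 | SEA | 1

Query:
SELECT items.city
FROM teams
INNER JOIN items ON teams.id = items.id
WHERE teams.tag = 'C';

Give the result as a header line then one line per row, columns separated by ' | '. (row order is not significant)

== RESULT ==
items.city
SEA

Derivation:
After JOIN items (2 rows):
teams.id | teams.tag | items.id | items.yr | items.city | items.price
8 | B | 8 | 1 | NY | 4
3 | C | 3 | 1 | SEA | 1
After WHERE (1 rows):
teams.id | teams.tag | items.id | items.yr | items.city | items.price
3 | C | 3 | 1 | SEA | 1
After SELECT (1 rows):
items.city
SEA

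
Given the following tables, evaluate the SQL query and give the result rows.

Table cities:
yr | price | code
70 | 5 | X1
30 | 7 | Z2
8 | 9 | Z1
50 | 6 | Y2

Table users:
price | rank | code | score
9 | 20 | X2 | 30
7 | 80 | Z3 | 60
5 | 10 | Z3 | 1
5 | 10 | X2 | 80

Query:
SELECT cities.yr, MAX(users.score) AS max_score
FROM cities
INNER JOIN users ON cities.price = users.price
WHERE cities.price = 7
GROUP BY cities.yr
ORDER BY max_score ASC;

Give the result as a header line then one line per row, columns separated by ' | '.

== RESULT ==
cities.yr | max_score
30 | 60

Derivation:
After JOIN users (4 rows):
cities.yr | cities.price | cities.code | users.price | users.rank | users.code | users.score
70 | 5 | X1 | 5 | 10 | Z3 | 1
70 | 5 | X1 | 5 | 10 | X2 | 80
30 | 7 | Z2 | 7 | 80 | Z3 | 60
8 | 9 | Z1 | 9 | 20 | X2 | 30
After WHERE (1 rows):
cities.yr | cities.price | cities.code | users.price | users.rank | users.code | users.score
30 | 7 | Z2 | 7 | 80 | Z3 | 60
After GROUP BY (1 rows):
cities.yr | max_score
30 | 60
After ORDER BY (1 rows):
cities.yr | max_score
30 | 60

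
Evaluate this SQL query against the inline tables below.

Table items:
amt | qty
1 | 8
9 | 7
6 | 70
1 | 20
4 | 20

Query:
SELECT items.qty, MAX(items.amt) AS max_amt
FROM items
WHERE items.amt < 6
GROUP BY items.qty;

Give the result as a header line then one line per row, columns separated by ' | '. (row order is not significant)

After WHERE (3 rows):
items.amt | items.qty
1 | 8
1 | 20
4 | 20
After GROUP BY (2 rows):
items.qty | max_amt
8 | 1
20 | 4

== RESULT ==
items.qty | max_amt
8 | 1
20 | 4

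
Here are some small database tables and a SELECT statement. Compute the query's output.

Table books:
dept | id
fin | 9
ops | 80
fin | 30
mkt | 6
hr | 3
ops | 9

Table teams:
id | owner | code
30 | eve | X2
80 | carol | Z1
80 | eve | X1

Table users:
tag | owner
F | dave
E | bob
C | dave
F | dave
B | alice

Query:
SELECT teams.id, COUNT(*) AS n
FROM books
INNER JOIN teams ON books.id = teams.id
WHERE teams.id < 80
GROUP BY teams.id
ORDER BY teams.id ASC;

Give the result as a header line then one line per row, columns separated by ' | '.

After JOIN teams (3 rows):
books.dept | books.id | teams.id | teams.owner | teams.code
ops | 80 | 80 | carol | Z1
ops | 80 | 80 | eve | X1
fin | 30 | 30 | eve | X2
After WHERE (1 rows):
books.dept | books.id | teams.id | teams.owner | teams.code
fin | 30 | 30 | eve | X2
After GROUP BY (1 rows):
teams.id | n
30 | 1
After ORDER BY (1 rows):
teams.id | n
30 | 1

== RESULT ==
teams.id | n
30 | 1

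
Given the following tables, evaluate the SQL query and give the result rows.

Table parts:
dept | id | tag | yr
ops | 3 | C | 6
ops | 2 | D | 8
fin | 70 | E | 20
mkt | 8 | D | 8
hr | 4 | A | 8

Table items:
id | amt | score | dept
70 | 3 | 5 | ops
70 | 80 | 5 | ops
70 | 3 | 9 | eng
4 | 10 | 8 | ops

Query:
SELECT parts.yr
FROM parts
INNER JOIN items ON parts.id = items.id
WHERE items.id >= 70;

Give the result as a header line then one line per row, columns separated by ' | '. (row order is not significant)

== RESULT ==
parts.yr
20
20
20

Derivation:
After JOIN items (4 rows):
parts.dept | parts.id | parts.tag | parts.yr | items.id | items.amt | items.score | items.dept
fin | 70 | E | 20 | 70 | 3 | 5 | ops
fin | 70 | E | 20 | 70 | 80 | 5 | ops
fin | 70 | E | 20 | 70 | 3 | 9 | eng
hr | 4 | A | 8 | 4 | 10 | 8 | ops
After WHERE (3 rows):
parts.dept | parts.id | parts.tag | parts.yr | items.id | items.amt | items.score | items.dept
fin | 70 | E | 20 | 70 | 3 | 5 | ops
fin | 70 | E | 20 | 70 | 80 | 5 | ops
fin | 70 | E | 20 | 70 | 3 | 9 | eng
After SELECT (3 rows):
parts.yr
20
20
20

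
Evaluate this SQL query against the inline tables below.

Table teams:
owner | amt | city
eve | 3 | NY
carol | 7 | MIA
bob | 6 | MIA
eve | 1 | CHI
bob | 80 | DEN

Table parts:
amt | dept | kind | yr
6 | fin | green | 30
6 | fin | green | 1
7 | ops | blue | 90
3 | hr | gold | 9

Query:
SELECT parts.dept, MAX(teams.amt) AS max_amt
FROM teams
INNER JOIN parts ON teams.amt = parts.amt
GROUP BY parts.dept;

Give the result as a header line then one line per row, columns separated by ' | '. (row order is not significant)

== RESULT ==
parts.dept | max_amt
hr | 3
ops | 7
fin | 6

Derivation:
After JOIN parts (4 rows):
teams.owner | teams.amt | teams.city | parts.amt | parts.dept | parts.kind | parts.yr
eve | 3 | NY | 3 | hr | gold | 9
carol | 7 | MIA | 7 | ops | blue | 90
bob | 6 | MIA | 6 | fin | green | 30
bob | 6 | MIA | 6 | fin | green | 1
After GROUP BY (3 rows):
parts.dept | max_amt
hr | 3
ops | 7
fin | 6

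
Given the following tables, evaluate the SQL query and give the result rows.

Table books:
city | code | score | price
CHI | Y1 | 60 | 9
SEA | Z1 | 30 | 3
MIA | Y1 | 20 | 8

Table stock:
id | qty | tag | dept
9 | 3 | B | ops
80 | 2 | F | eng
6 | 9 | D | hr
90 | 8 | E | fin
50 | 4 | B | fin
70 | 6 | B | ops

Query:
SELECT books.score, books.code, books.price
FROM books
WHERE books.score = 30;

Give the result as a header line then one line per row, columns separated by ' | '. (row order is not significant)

After WHERE (1 rows):
books.city | books.code | books.score | books.price
SEA | Z1 | 30 | 3
After SELECT (1 rows):
books.score | books.code | books.price
30 | Z1 | 3

== RESULT ==
books.score | books.code | books.price
30 | Z1 | 3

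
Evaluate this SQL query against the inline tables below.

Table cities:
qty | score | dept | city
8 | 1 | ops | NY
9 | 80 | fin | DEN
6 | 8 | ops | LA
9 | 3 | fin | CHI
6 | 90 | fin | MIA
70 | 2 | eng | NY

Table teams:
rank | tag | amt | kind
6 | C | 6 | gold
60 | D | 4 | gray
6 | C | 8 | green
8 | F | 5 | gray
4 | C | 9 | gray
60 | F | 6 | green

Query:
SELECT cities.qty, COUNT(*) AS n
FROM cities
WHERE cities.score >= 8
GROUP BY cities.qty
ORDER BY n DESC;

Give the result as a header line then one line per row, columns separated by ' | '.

== RESULT ==
cities.qty | n
6 | 2
9 | 1

Derivation:
After WHERE (3 rows):
cities.qty | cities.score | cities.dept | cities.city
9 | 80 | fin | DEN
6 | 8 | ops | LA
6 | 90 | fin | MIA
After GROUP BY (2 rows):
cities.qty | n
9 | 1
6 | 2
After ORDER BY (2 rows):
cities.qty | n
6 | 2
9 | 1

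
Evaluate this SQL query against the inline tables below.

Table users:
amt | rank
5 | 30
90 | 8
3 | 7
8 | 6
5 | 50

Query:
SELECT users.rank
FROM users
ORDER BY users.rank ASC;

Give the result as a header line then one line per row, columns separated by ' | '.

After SELECT (5 rows):
users.rank
30
8
7
6
50
After ORDER BY (5 rows):
users.rank
6
7
8
30
50

== RESULT ==
users.rank
6
7
8
30
50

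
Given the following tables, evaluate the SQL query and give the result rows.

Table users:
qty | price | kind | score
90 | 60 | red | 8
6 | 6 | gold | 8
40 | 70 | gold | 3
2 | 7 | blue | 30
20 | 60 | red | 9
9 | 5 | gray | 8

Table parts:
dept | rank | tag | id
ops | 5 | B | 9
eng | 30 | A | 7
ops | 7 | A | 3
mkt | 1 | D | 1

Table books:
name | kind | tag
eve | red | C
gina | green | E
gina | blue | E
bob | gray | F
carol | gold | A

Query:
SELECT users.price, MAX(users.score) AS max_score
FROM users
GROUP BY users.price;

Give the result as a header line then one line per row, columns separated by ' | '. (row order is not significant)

== RESULT ==
users.price | max_score
60 | 9
6 | 8
70 | 3
7 | 30
5 | 8

Derivation:
After GROUP BY (5 rows):
users.price | max_score
60 | 9
6 | 8
70 | 3
7 | 30
5 | 8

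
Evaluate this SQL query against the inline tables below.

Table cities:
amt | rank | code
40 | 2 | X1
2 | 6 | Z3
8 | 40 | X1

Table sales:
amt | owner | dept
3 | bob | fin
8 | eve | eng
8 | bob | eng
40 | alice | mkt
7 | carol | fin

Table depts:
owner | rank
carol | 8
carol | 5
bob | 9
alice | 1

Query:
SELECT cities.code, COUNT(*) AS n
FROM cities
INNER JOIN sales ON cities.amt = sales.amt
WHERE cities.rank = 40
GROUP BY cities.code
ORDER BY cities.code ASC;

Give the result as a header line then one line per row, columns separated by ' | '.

After JOIN sales (3 rows):
cities.amt | cities.rank | cities.code | sales.amt | sales.owner | sales.dept
40 | 2 | X1 | 40 | alice | mkt
8 | 40 | X1 | 8 | eve | eng
8 | 40 | X1 | 8 | bob | eng
After WHERE (2 rows):
cities.amt | cities.rank | cities.code | sales.amt | sales.owner | sales.dept
8 | 40 | X1 | 8 | eve | eng
8 | 40 | X1 | 8 | bob | eng
After GROUP BY (1 rows):
cities.code | n
X1 | 2
After ORDER BY (1 rows):
cities.code | n
X1 | 2

== RESULT ==
cities.code | n
X1 | 2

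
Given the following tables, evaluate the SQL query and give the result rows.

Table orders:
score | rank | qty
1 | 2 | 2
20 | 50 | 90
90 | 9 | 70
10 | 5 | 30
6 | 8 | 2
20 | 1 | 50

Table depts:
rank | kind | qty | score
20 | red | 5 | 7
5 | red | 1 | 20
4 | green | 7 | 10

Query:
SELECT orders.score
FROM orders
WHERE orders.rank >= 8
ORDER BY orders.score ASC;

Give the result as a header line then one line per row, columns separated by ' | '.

After WHERE (3 rows):
orders.score | orders.rank | orders.qty
20 | 50 | 90
90 | 9 | 70
6 | 8 | 2
After SELECT (3 rows):
orders.score
20
90
6
After ORDER BY (3 rows):
orders.score
6
20
90

== RESULT ==
orders.score
6
20
90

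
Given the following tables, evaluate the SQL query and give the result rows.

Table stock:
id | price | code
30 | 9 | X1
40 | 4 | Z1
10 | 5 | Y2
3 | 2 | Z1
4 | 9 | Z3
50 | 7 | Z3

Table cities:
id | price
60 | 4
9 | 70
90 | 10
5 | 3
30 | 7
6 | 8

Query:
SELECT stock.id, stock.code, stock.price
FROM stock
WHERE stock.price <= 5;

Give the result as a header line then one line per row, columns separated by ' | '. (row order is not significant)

== RESULT ==
stock.id | stock.code | stock.price
40 | Z1 | 4
10 | Y2 | 5
3 | Z1 | 2

Derivation:
After WHERE (3 rows):
stock.id | stock.price | stock.code
40 | 4 | Z1
10 | 5 | Y2
3 | 2 | Z1
After SELECT (3 rows):
stock.id | stock.code | stock.price
40 | Z1 | 4
10 | Y2 | 5
3 | Z1 | 2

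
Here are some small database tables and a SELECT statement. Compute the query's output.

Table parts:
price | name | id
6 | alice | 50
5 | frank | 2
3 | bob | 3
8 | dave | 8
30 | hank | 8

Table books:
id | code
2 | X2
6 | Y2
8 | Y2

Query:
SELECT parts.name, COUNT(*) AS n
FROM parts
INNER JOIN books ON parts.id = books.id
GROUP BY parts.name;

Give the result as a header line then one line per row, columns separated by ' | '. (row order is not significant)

== RESULT ==
parts.name | n
frank | 1
dave | 1
hank | 1

Derivation:
After JOIN books (3 rows):
parts.price | parts.name | parts.id | books.id | books.code
5 | frank | 2 | 2 | X2
8 | dave | 8 | 8 | Y2
30 | hank | 8 | 8 | Y2
After GROUP BY (3 rows):
parts.name | n
frank | 1
dave | 1
hank | 1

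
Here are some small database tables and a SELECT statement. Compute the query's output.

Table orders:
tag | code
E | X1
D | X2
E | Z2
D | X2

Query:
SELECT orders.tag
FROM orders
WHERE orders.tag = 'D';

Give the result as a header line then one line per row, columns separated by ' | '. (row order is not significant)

After WHERE (2 rows):
orders.tag | orders.code
D | X2
D | X2
After SELECT (2 rows):
orders.tag
D
D

== RESULT ==
orders.tag
D
D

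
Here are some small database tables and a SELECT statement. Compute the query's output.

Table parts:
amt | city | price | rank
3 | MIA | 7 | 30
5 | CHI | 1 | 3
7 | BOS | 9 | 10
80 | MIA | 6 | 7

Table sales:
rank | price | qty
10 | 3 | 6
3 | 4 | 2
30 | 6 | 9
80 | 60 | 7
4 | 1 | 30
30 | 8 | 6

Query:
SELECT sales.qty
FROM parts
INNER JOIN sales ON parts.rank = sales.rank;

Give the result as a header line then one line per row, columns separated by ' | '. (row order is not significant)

== RESULT ==
sales.qty
9
6
2
6

Derivation:
After JOIN sales (4 rows):
parts.amt | parts.city | parts.price | parts.rank | sales.rank | sales.price | sales.qty
3 | MIA | 7 | 30 | 30 | 6 | 9
3 | MIA | 7 | 30 | 30 | 8 | 6
5 | CHI | 1 | 3 | 3 | 4 | 2
7 | BOS | 9 | 10 | 10 | 3 | 6
After SELECT (4 rows):
sales.qty
9
6
2
6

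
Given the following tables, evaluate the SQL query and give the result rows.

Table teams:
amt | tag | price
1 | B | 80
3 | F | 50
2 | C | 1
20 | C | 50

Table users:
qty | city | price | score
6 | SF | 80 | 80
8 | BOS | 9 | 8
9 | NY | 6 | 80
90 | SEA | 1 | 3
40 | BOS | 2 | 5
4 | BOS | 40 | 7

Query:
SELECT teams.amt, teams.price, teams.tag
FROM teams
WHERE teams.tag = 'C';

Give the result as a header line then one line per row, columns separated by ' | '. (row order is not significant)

After WHERE (2 rows):
teams.amt | teams.tag | teams.price
2 | C | 1
20 | C | 50
After SELECT (2 rows):
teams.amt | teams.price | teams.tag
2 | 1 | C
20 | 50 | C

== RESULT ==
teams.amt | teams.price | teams.tag
2 | 1 | C
20 | 50 | C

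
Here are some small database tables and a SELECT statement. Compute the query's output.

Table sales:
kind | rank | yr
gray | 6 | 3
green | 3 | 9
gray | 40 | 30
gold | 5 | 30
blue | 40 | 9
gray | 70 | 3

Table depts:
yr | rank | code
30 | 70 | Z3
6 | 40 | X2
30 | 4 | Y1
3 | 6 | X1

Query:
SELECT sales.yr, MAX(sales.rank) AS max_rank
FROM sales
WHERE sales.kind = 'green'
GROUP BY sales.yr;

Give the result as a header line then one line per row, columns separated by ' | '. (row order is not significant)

== RESULT ==
sales.yr | max_rank
9 | 3

Derivation:
After WHERE (1 rows):
sales.kind | sales.rank | sales.yr
green | 3 | 9
After GROUP BY (1 rows):
sales.yr | max_rank
9 | 3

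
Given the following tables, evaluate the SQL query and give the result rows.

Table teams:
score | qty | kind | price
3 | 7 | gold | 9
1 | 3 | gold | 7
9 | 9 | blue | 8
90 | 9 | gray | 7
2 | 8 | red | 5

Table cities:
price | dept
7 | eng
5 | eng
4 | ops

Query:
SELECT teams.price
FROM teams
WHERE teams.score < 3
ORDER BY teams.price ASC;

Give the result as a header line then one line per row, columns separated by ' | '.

== RESULT ==
teams.price
5
7

Derivation:
After WHERE (2 rows):
teams.score | teams.qty | teams.kind | teams.price
1 | 3 | gold | 7
2 | 8 | red | 5
After SELECT (2 rows):
teams.price
7
5
After ORDER BY (2 rows):
teams.price
5
7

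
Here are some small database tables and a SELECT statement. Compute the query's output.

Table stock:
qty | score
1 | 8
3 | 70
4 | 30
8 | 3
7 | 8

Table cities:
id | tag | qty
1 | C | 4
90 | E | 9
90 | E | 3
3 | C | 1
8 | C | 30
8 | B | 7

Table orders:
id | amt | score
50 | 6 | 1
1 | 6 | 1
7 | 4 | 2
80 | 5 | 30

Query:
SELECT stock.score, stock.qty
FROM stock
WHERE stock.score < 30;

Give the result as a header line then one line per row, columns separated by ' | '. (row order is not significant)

After WHERE (3 rows):
stock.qty | stock.score
1 | 8
8 | 3
7 | 8
After SELECT (3 rows):
stock.score | stock.qty
8 | 1
3 | 8
8 | 7

== RESULT ==
stock.score | stock.qty
8 | 1
3 | 8
8 | 7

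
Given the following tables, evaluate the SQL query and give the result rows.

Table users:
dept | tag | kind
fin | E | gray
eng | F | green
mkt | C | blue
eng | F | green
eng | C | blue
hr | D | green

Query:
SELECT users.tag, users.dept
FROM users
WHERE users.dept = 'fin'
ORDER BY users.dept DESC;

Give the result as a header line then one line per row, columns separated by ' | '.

== RESULT ==
users.tag | users.dept
E | fin

Derivation:
After WHERE (1 rows):
users.dept | users.tag | users.kind
fin | E | gray
After SELECT (1 rows):
users.tag | users.dept
E | fin
After ORDER BY (1 rows):
users.tag | users.dept
E | fin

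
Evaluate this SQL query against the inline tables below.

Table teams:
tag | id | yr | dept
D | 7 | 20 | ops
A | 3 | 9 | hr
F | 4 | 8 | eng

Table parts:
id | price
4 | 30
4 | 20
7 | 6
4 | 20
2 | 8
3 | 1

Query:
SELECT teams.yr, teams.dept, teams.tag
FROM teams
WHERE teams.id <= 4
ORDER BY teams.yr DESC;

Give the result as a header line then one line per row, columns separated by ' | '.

After WHERE (2 rows):
teams.tag | teams.id | teams.yr | teams.dept
A | 3 | 9 | hr
F | 4 | 8 | eng
After SELECT (2 rows):
teams.yr | teams.dept | teams.tag
9 | hr | A
8 | eng | F
After ORDER BY (2 rows):
teams.yr | teams.dept | teams.tag
9 | hr | A
8 | eng | F

== RESULT ==
teams.yr | teams.dept | teams.tag
9 | hr | A
8 | eng | F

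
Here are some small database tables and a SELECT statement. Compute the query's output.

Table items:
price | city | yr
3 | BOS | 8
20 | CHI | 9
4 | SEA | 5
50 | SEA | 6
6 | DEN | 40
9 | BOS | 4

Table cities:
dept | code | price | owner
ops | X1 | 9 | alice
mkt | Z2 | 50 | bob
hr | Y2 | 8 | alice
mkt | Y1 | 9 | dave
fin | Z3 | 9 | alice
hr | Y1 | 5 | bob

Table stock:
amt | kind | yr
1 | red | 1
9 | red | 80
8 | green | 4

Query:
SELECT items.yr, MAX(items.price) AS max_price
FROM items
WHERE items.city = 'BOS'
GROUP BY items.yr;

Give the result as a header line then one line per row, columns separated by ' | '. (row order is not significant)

== RESULT ==
items.yr | max_price
8 | 3
4 | 9

Derivation:
After WHERE (2 rows):
items.price | items.city | items.yr
3 | BOS | 8
9 | BOS | 4
After GROUP BY (2 rows):
items.yr | max_price
8 | 3
4 | 9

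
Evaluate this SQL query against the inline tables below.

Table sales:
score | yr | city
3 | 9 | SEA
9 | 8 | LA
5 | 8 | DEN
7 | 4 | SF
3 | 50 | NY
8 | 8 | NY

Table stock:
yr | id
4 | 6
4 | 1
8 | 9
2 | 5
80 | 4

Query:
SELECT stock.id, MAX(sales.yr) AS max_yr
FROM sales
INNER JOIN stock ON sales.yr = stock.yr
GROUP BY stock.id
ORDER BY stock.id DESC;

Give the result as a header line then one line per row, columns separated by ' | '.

== RESULT ==
stock.id | max_yr
9 | 8
6 | 4
1 | 4

Derivation:
After JOIN stock (5 rows):
sales.score | sales.yr | sales.city | stock.yr | stock.id
9 | 8 | LA | 8 | 9
5 | 8 | DEN | 8 | 9
7 | 4 | SF | 4 | 6
7 | 4 | SF | 4 | 1
8 | 8 | NY | 8 | 9
After GROUP BY (3 rows):
stock.id | max_yr
9 | 8
6 | 4
1 | 4
After ORDER BY (3 rows):
stock.id | max_yr
9 | 8
6 | 4
1 | 4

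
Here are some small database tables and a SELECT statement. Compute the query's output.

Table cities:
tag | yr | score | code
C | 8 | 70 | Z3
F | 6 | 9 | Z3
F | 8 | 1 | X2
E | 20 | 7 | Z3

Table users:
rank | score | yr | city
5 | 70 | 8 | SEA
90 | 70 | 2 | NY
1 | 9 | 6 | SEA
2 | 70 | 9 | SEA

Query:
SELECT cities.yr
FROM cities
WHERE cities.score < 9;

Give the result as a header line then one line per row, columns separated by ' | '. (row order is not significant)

After WHERE (2 rows):
cities.tag | cities.yr | cities.score | cities.code
F | 8 | 1 | X2
E | 20 | 7 | Z3
After SELECT (2 rows):
cities.yr
8
20

== RESULT ==
cities.yr
8
20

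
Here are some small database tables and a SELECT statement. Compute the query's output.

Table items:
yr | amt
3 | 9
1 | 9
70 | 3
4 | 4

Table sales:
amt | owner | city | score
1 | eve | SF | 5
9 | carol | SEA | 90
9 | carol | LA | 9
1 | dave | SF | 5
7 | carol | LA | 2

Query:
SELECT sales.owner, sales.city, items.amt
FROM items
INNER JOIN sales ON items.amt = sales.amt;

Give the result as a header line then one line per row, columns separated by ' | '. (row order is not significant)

== RESULT ==
sales.owner | sales.city | items.amt
carol | SEA | 9
carol | LA | 9
carol | SEA | 9
carol | LA | 9

Derivation:
After JOIN sales (4 rows):
items.yr | items.amt | sales.amt | sales.owner | sales.city | sales.score
3 | 9 | 9 | carol | SEA | 90
3 | 9 | 9 | carol | LA | 9
1 | 9 | 9 | carol | SEA | 90
1 | 9 | 9 | carol | LA | 9
After SELECT (4 rows):
sales.owner | sales.city | items.amt
carol | SEA | 9
carol | LA | 9
carol | SEA | 9
carol | LA | 9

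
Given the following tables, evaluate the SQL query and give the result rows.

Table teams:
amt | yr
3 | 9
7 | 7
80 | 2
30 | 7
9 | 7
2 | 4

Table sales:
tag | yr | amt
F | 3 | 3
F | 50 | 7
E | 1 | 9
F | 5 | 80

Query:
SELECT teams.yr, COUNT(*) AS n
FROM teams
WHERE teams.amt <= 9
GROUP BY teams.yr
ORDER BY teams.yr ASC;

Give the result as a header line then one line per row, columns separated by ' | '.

After WHERE (4 rows):
teams.amt | teams.yr
3 | 9
7 | 7
9 | 7
2 | 4
After GROUP BY (3 rows):
teams.yr | n
9 | 1
7 | 2
4 | 1
After ORDER BY (3 rows):
teams.yr | n
4 | 1
7 | 2
9 | 1

== RESULT ==
teams.yr | n
4 | 1
7 | 2
9 | 1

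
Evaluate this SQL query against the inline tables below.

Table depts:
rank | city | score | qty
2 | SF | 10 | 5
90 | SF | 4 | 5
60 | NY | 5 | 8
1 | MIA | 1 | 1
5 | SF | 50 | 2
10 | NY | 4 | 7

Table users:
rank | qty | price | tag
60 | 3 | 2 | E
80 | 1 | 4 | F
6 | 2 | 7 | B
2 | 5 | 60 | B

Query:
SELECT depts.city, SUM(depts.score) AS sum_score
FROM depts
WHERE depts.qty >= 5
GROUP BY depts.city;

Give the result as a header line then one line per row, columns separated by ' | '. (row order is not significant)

== RESULT ==
depts.city | sum_score
SF | 14
NY | 9

Derivation:
After WHERE (4 rows):
depts.rank | depts.city | depts.score | depts.qty
2 | SF | 10 | 5
90 | SF | 4 | 5
60 | NY | 5 | 8
10 | NY | 4 | 7
After GROUP BY (2 rows):
depts.city | sum_score
SF | 14
NY | 9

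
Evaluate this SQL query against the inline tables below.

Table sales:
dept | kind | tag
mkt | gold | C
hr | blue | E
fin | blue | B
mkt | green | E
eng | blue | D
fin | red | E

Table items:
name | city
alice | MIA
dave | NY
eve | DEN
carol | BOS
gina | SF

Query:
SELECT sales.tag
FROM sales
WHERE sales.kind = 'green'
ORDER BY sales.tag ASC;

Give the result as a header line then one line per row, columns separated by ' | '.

After WHERE (1 rows):
sales.dept | sales.kind | sales.tag
mkt | green | E
After SELECT (1 rows):
sales.tag
E
After ORDER BY (1 rows):
sales.tag
E

== RESULT ==
sales.tag
E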